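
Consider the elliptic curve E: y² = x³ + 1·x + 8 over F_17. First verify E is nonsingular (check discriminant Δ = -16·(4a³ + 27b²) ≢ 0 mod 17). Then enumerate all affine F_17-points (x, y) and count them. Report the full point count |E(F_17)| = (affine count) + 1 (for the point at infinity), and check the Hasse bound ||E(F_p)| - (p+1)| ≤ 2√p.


Affine points = {(0, 5), (0, 12), (2, 1), (2, 16), (3, 2), (3, 15), (4, 5), (4, 12), (5, 6), (5, 11), (6, 3), (6, 14), (7, 1), (7, 16), (8, 1), (8, 16), (9, 7), (9, 10), (10, 7), (10, 10), (13, 5), (13, 12), (15, 7), (15, 10)}; affine count = 24; |E(F_17)| = 25.

Discriminant check: Δ ∝ 4a³ + 27b² = 4·1³ + 27·8² = 4·1 + 27·64 ≡ 15 (mod 17). Nonzero ⇒ E is nonsingular.
For each x ∈ F_17, compute rhs = x³ + 1·x + 8 mod 17, then count y ∈ F_17 with y² ≡ rhs.
  x = 0: rhs = 8, matching y values: 5, 12 (2 points).
  x = 1: rhs = 10, matching y values: none (0 points).
  x = 2: rhs = 1, matching y values: 1, 16 (2 points).
  x = 3: rhs = 4, matching y values: 2, 15 (2 points).
  x = 4: rhs = 8, matching y values: 5, 12 (2 points).
  x = 5: rhs = 2, matching y values: 6, 11 (2 points).
  x = 6: rhs = 9, matching y values: 3, 14 (2 points).
  x = 7: rhs = 1, matching y values: 1, 16 (2 points).
  x = 8: rhs = 1, matching y values: 1, 16 (2 points).
  x = 9: rhs = 15, matching y values: 7, 10 (2 points).
  x = 10: rhs = 15, matching y values: 7, 10 (2 points).
  x = 11: rhs = 7, matching y values: none (0 points).
  x = 12: rhs = 14, matching y values: none (0 points).
  x = 13: rhs = 8, matching y values: 5, 12 (2 points).
  x = 14: rhs = 12, matching y values: none (0 points).
  x = 15: rhs = 15, matching y values: 7, 10 (2 points).
  x = 16: rhs = 6, matching y values: none (0 points).
Total affine count: 24.
Full point count |E(F_17)| = 24 + 1 = 25.
Hasse bound: |25 − (17+1)| = |7| = 7 ≤ 2√17 ≈ 8.2462 ✓.


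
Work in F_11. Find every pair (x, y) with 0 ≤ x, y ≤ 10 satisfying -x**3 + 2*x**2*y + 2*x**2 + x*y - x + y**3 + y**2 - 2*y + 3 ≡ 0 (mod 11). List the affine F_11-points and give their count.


Affine F_11-points: {(0, 2), (0, 3), (0, 5), (2, 1), (4, 0), (5, 0), (5, 1), (5, 9), (6, 6), (7, 10), (8, 1), (9, 6), (10, 6)}; count = 13.

For each of the 121 pairs (x, y) ∈ F_11², evaluate f(x, y) mod 11. Record the zeros.
  x = 0: [0↦3, 1↦3, 2↦0, 3↦0, 4↦9, 5↦0, 6↦1, 7↦7, 8↦2, 9↦3, 10↦5]  zeros at y ∈ {2, 3, 5}
  x = 1: [0↦3, 1↦6, 2↦6, 3↦9, 4↦10, 5↦4, 6↦8, 7↦6, 8↦4, 9↦8, 10↦2]  zeros at y ∈ ∅
  x = 2: [0↦1, 1↦0, 2↦7, 3↦6, 4↦3, 5↦4, 6↦4, 7↦9, 8↦3, 9↦3, 10↦4]  zeros at y ∈ {1}
  x = 3: [0↦2, 1↦1, 2↦8, 3↦7, 4↦4, 5↦5, 6↦5, 7↦10, 8↦4, 9↦4, 10↦5]  zeros at y ∈ ∅
  x = 4: [0↦0, 1↦3, 2↦3, 3↦6, 4↦7, 5↦1, 6↦5, 7↦3, 8↦1, 9↦5, 10↦10]  zeros at y ∈ {0}
  x = 5: [0↦0, 1↦0, 2↦8, 3↦8, 4↦6, 5↦8, 6↦9, 7↦4, 8↦10, 9↦0, 10↦2]  zeros at y ∈ {0, 1, 9}
  x = 6: [0↦7, 1↦8, 2↦6, 3↦7, 4↦6, 5↦9, 6↦0, 7↦7, 8↦3, 9↦5, 10↦8]  zeros at y ∈ {6}
  x = 7: [0↦4, 1↦10, 2↦2, 3↦8, 4↦1, 5↦9, 6↦5, 7↦6, 8↦7, 9↦3, 10↦0]  zeros at y ∈ {10}
  x = 8: [0↦7, 1↦0, 2↦1, 3↦5, 4↦7, 5↦2, 6↦7, 7↦6, 8↦5, 9↦10, 10↦5]  zeros at y ∈ {1}
  x = 9: [0↦10, 1↦5, 2↦8, 3↦3, 4↦7, 5↦4, 6↦0, 7↦1, 8↦2, 9↦9, 10↦6]  zeros at y ∈ {6}
  x = 10: [0↦7, 1↦8, 2↦6, 3↦7, 4↦6, 5↦9, 6↦0, 7↦7, 8↦3, 9↦5, 10↦8]  zeros at y ∈ {6}
Collecting zeros: affine points = {(0, 2), (0, 3), (0, 5), (2, 1), (4, 0), (5, 0), (5, 1), (5, 9), (6, 6), (7, 10), (8, 1), (9, 6), (10, 6)}.
Total count |C(F_11)_aff| = 13.


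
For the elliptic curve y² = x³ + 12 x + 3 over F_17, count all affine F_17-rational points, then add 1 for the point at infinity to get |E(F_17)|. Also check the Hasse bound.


Affine points = {(1, 4), (1, 13), (2, 1), (2, 16), (3, 7), (3, 10), (4, 8), (4, 9), (5, 1), (5, 16), (6, 6), (6, 11), (8, 4), (8, 13), (10, 1), (10, 16), (11, 2), (11, 15), (14, 5), (14, 12)}; affine count = 20; |E(F_17)| = 21.

Discriminant check: Δ ∝ 4a³ + 27b² = 4·12³ + 27·3² = 4·1728 + 27·9 ≡ 15 (mod 17). Nonzero ⇒ E is nonsingular.
For each x ∈ F_17, compute rhs = x³ + 12·x + 3 mod 17, then count y ∈ F_17 with y² ≡ rhs.
  x = 0: rhs = 3, matching y values: none (0 points).
  x = 1: rhs = 16, matching y values: 4, 13 (2 points).
  x = 2: rhs = 1, matching y values: 1, 16 (2 points).
  x = 3: rhs = 15, matching y values: 7, 10 (2 points).
  x = 4: rhs = 13, matching y values: 8, 9 (2 points).
  x = 5: rhs = 1, matching y values: 1, 16 (2 points).
  x = 6: rhs = 2, matching y values: 6, 11 (2 points).
  x = 7: rhs = 5, matching y values: none (0 points).
  x = 8: rhs = 16, matching y values: 4, 13 (2 points).
  x = 9: rhs = 7, matching y values: none (0 points).
  x = 10: rhs = 1, matching y values: 1, 16 (2 points).
  x = 11: rhs = 4, matching y values: 2, 15 (2 points).
  x = 12: rhs = 5, matching y values: none (0 points).
  x = 13: rhs = 10, matching y values: none (0 points).
  x = 14: rhs = 8, matching y values: 5, 12 (2 points).
  x = 15: rhs = 5, matching y values: none (0 points).
  x = 16: rhs = 7, matching y values: none (0 points).
Total affine count: 20.
Full point count |E(F_17)| = 20 + 1 = 21.
Hasse bound: |21 − (17+1)| = |3| = 3 ≤ 2√17 ≈ 8.2462 ✓.


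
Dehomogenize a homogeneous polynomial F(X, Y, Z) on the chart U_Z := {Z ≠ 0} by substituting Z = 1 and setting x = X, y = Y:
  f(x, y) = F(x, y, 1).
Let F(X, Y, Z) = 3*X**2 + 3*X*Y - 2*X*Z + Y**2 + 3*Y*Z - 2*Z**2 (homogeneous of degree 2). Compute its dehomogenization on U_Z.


f(x, y) = 3*x**2 + 3*x*y - 2*x + y**2 + 3*y - 2

On U_Z we set Z = 1. Each monomial c·X^i·Y^j·Z^k in F becomes c·x^i·y^j·1^k = c·x^i·y^j.
Substituting Z = 1: F(X, Y, 1) = 3*x**2 + 3*x*y - 2*x + y**2 + 3*y - 2.
Note: deg(f) ≤ deg(F) = 2; strict inequality happens when F is divisible by Z (lost terms).


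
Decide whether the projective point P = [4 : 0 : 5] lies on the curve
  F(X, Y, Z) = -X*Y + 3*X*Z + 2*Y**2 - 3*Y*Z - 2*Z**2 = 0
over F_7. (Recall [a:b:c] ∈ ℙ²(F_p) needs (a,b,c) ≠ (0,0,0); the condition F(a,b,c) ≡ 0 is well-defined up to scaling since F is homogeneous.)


F(4,0,5) ≡ 3 (mod 7); P is NOT on the curve.

Evaluate F(4, 0, 5) term-by-term (mod 7).
  -X*Y ↦ -1·4·0·1 = 0
  3*X*Z ↦ 3·4·1·5 = 60
  2*Y**2 ↦ 2·1·0·1 = 0
  -3*Y*Z ↦ -3·1·0·5 = 0
  -2*Z**2 ↦ -2·1·1·25 = -50
Sum: F(4, 0, 5) = (0) + (60) + (0) + (0) + (-50) = 10.
Reducing mod 7: 10 ≡ 3 (mod 7).
Since F(a, b, c) ≡ 3 ≠ 0 (mod 7), P does NOT lie on the curve.


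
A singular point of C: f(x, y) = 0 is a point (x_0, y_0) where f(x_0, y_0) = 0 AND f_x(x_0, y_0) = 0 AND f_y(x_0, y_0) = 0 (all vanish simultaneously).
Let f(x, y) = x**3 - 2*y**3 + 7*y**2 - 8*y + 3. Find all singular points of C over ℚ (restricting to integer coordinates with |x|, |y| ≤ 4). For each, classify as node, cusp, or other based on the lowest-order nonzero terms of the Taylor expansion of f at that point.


Singular points: {(0, 1)}; classification: cusp.

Compute partial derivatives:
  f_x = 3*x**2.
  f_y = -6*y**2 + 14*y - 8.
Scan x_0 ∈ {−4, ..., 4}. For each x_0, f_y(x_0, y) is a polynomial in y; find its integer roots y ∈ {−4, ..., 4}, then test f_x and f at those candidates.
  x = -4: f_y(-4, y) = -6*y**2 + 14*y - 8; vanishes at y ∈ {1}. (-4, 1): f_x = 48 ≠ 0.
  x = -3: f_y(-3, y) = -6*y**2 + 14*y - 8; vanishes at y ∈ {1}. (-3, 1): f_x = 27 ≠ 0.
  x = -2: f_y(-2, y) = -6*y**2 + 14*y - 8; vanishes at y ∈ {1}. (-2, 1): f_x = 12 ≠ 0.
  x = -1: f_y(-1, y) = -6*y**2 + 14*y - 8; vanishes at y ∈ {1}. (-1, 1): f_x = 3 ≠ 0.
  x = 0: f_y(0, y) = -6*y**2 + 14*y - 8; vanishes at y ∈ {1}. (0, 1): f_x = 0, f = 0 — SINGULAR.
  x = 1: f_y(1, y) = -6*y**2 + 14*y - 8; vanishes at y ∈ {1}. (1, 1): f_x = 3 ≠ 0.
  x = 2: f_y(2, y) = -6*y**2 + 14*y - 8; vanishes at y ∈ {1}. (2, 1): f_x = 12 ≠ 0.
  x = 3: f_y(3, y) = -6*y**2 + 14*y - 8; vanishes at y ∈ {1}. (3, 1): f_x = 27 ≠ 0.
  x = 4: f_y(4, y) = -6*y**2 + 14*y - 8; vanishes at y ∈ {1}. (4, 1): f_x = 48 ≠ 0.
Only singular point on the grid: (0, 1).
Classify: substitute x = 0 + u, y = 1 + v and expand: f = u**3 - 2*v**3 + v**2.
No constant or linear terms (consistent with a singular point). Quadratic part: v**2. Cubic part: u**3 - 2*v**3.
The quadratic part v**2 is a perfect square, so there is a single (double) tangent line v = 0, i.e. y = 1. Restricting the cubic part to that line (v = 0) leaves u**3 ≠ 0, so f is not divisible by v and the branch is v² ≈ -u**3 to lowest order — this is a cusp.
Classification: cusp.


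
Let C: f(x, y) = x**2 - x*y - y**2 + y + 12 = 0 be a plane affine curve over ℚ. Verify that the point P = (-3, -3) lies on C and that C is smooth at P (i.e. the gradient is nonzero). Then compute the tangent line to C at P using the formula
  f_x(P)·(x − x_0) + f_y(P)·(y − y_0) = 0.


Tangent line at P: -3*x + 10*y + 21 = 0.

Step 1: f(-3, -3) = 0, so P lies on C.
Step 2: partial derivatives
  f_x(x, y) = 2*x - y, f_y(x, y) = -x - 2*y + 1.
  f_x(P) = -3, f_y(P) = 10 (gradient nonzero, so P is smooth).
Step 3: tangent line at P: -3·(x − -3) + 10·(y − -3) = 0.
Expanding: -3*x + 10*y + 21 = 0.


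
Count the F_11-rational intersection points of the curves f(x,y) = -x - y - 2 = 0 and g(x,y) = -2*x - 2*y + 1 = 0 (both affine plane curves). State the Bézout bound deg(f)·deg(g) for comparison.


Common zeros: ∅; count = 0; Bézout bound = 1.

deg(f) = 1, deg(g) = 1, so Bézout bound = 1.
Scan x ∈ F_11. For each x, list the y ∈ F_11 with f(x, y) ≡ 0 and those with g(x, y) ≡ 0 (mod 11); the common zeros in that column are the intersection.
  x = 0: f ≡ 0 at y ∈ {9}; g ≡ 0 at y ∈ {6}; common: ∅.
  x = 1: f ≡ 0 at y ∈ {8}; g ≡ 0 at y ∈ {5}; common: ∅.
  x = 2: f ≡ 0 at y ∈ {7}; g ≡ 0 at y ∈ {4}; common: ∅.
  x = 3: f ≡ 0 at y ∈ {6}; g ≡ 0 at y ∈ {3}; common: ∅.
  x = 4: f ≡ 0 at y ∈ {5}; g ≡ 0 at y ∈ {2}; common: ∅.
  x = 5: f ≡ 0 at y ∈ {4}; g ≡ 0 at y ∈ {1}; common: ∅.
  x = 6: f ≡ 0 at y ∈ {3}; g ≡ 0 at y ∈ {0}; common: ∅.
  x = 7: f ≡ 0 at y ∈ {2}; g ≡ 0 at y ∈ {10}; common: ∅.
  x = 8: f ≡ 0 at y ∈ {1}; g ≡ 0 at y ∈ {9}; common: ∅.
  x = 9: f ≡ 0 at y ∈ {0}; g ≡ 0 at y ∈ {8}; common: ∅.
  x = 10: f ≡ 0 at y ∈ {10}; g ≡ 0 at y ∈ {7}; common: ∅.
Collecting: common zeros = ∅, so the count is 0.
Comparison with the Bézout bound: 0 ≤ 1 = deg(f)·deg(g), as expected for curves with no common component (the affine F_11-count falls short of the bound because intersections may lie at infinity, over extension fields, or carry multiplicity).


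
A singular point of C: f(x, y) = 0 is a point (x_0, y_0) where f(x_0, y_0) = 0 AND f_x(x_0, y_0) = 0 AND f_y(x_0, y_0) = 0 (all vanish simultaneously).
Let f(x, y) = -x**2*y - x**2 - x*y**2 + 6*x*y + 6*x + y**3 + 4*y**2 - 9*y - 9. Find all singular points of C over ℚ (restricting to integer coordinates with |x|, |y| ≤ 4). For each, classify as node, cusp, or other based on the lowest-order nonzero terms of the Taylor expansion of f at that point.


Singular points: {(3, 0)}; classification: node.

Compute partial derivatives:
  f_x = -2*x*y - 2*x - y**2 + 6*y + 6.
  f_y = -x**2 - 2*x*y + 6*x + 3*y**2 + 8*y - 9.
Scan x_0 ∈ {−4, ..., 4}. For each x_0, f_y(x_0, y) is a polynomial in y; find its integer roots y ∈ {−4, ..., 4}, then test f_x and f at those candidates.
  x = -4: f_y(-4, y) = 3*y**2 + 16*y - 49; no integer root y with |y| ≤ 4.
  x = -3: f_y(-3, y) = 3*y**2 + 14*y - 36; no integer root y with |y| ≤ 4.
  x = -2: f_y(-2, y) = 3*y**2 + 12*y - 25; no integer root y with |y| ≤ 4.
  x = -1: f_y(-1, y) = 3*y**2 + 10*y - 16; no integer root y with |y| ≤ 4.
  x = 0: f_y(0, y) = 3*y**2 + 8*y - 9; no integer root y with |y| ≤ 4.
  x = 1: f_y(1, y) = 3*y**2 + 6*y - 4; no integer root y with |y| ≤ 4.
  x = 2: f_y(2, y) = 3*y**2 + 4*y - 1; no integer root y with |y| ≤ 4.
  x = 3: f_y(3, y) = 3*y**2 + 2*y; vanishes at y ∈ {0}. (3, 0): f_x = 0, f = 0 — SINGULAR.
  x = 4: f_y(4, y) = 3*y**2 - 1; no integer root y with |y| ≤ 4.
Only singular point on the grid: (3, 0).
Classify: substitute x = 3 + u, y = 0 + v and expand: f = -u**2*v - u**2 - u*v**2 + v**3 + v**2.
No constant or linear terms (consistent with a singular point). Quadratic part: -u**2 + v**2. Cubic part: -u**2*v - u*v**2 + v**3.
The quadratic part v**2 - u**2 = (v − u)(v + u) splits into two distinct linear factors, so there are two distinct tangent lines y − 0 = ±(x − 3) — this is a node (ordinary double point).
Classification: node.


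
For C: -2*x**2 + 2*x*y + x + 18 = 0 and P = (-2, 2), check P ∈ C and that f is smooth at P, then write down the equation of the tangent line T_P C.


Tangent line at P: 13*x - 4*y + 34 = 0.

Step 1: f(-2, 2) = 0, so P lies on C.
Step 2: partial derivatives
  f_x(x, y) = -4*x + 2*y + 1, f_y(x, y) = 2*x.
  f_x(P) = 13, f_y(P) = -4 (gradient nonzero, so P is smooth).
Step 3: tangent line at P: 13·(x − -2) + -4·(y − 2) = 0.
Expanding: 13*x - 4*y + 34 = 0.


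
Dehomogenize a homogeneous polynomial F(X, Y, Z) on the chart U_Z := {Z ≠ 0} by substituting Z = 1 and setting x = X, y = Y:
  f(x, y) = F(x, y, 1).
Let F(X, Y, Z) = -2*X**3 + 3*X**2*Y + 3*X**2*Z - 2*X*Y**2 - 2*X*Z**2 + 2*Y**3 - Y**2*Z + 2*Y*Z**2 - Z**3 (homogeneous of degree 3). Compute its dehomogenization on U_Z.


f(x, y) = -2*x**3 + 3*x**2*y + 3*x**2 - 2*x*y**2 - 2*x + 2*y**3 - y**2 + 2*y - 1

On U_Z we set Z = 1. Each monomial c·X^i·Y^j·Z^k in F becomes c·x^i·y^j·1^k = c·x^i·y^j.
Substituting Z = 1: F(X, Y, 1) = -2*x**3 + 3*x**2*y + 3*x**2 - 2*x*y**2 - 2*x + 2*y**3 - y**2 + 2*y - 1.
Note: deg(f) ≤ deg(F) = 3; strict inequality happens when F is divisible by Z (lost terms).


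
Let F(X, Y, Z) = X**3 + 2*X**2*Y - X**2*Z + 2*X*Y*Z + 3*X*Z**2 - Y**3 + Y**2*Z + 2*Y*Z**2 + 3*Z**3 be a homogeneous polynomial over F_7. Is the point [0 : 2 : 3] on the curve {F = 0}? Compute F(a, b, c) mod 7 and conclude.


F(0,2,3) ≡ 2 (mod 7); P is NOT on the curve.

Evaluate F(0, 2, 3) term-by-term (mod 7).
  X**3 ↦ 1·0·1·1 = 0
  2*X**2*Y ↦ 2·0·2·1 = 0
  -X**2*Z ↦ -1·0·1·3 = 0
  2*X*Y*Z ↦ 2·0·2·3 = 0
  3*X*Z**2 ↦ 3·0·1·9 = 0
  -Y**3 ↦ -1·1·8·1 = -8
  Y**2*Z ↦ 1·1·4·3 = 12
  2*Y*Z**2 ↦ 2·1·2·9 = 36
  3*Z**3 ↦ 3·1·1·27 = 81
Sum: F(0, 2, 3) = (0) + (0) + (0) + (0) + (0) + (-8) + (12) + (36) + (81) = 121.
Reducing mod 7: 121 ≡ 2 (mod 7).
Since F(a, b, c) ≡ 2 ≠ 0 (mod 7), P does NOT lie on the curve.


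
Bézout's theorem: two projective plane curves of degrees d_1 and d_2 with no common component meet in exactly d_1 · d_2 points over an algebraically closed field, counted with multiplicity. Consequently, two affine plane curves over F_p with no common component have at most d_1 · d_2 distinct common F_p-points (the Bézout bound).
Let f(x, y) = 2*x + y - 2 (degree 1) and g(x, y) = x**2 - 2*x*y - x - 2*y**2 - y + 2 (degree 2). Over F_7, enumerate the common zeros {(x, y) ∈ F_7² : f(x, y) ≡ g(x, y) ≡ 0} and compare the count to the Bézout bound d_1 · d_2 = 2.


Common zeros: ∅; count = 0; Bézout bound = 2.

deg(f) = 1, deg(g) = 2, so Bézout bound = 2.
Scan x ∈ F_7. For each x, list the y ∈ F_7 with f(x, y) ≡ 0 and those with g(x, y) ≡ 0 (mod 7); the common zeros in that column are the intersection.
  x = 0: f ≡ 0 at y ∈ {2}; g ≡ 0 at y ∈ ∅; common: ∅.
  x = 1: f ≡ 0 at y ∈ {0}; g ≡ 0 at y ∈ {4, 5}; common: ∅.
  x = 2: f ≡ 0 at y ∈ {5}; g ≡ 0 at y ∈ {2, 6}; common: ∅.
  x = 3: f ≡ 0 at y ∈ {3}; g ≡ 0 at y ∈ {2, 5}; common: ∅.
  x = 4: f ≡ 0 at y ∈ {1}; g ≡ 0 at y ∈ {0, 6}; common: ∅.
  x = 5: f ≡ 0 at y ∈ {6}; g ≡ 0 at y ∈ ∅; common: ∅.
  x = 6: f ≡ 0 at y ∈ {4}; g ≡ 0 at y ∈ ∅; common: ∅.
Collecting: common zeros = ∅, so the count is 0.
Comparison with the Bézout bound: 0 ≤ 2 = deg(f)·deg(g), as expected for curves with no common component (the affine F_7-count falls short of the bound because intersections may lie at infinity, over extension fields, or carry multiplicity).


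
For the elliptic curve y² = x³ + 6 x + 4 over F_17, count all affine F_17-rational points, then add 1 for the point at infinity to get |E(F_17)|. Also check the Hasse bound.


Affine points = {(0, 2), (0, 15), (3, 7), (3, 10), (6, 1), (6, 16), (7, 7), (7, 10), (12, 6), (12, 11), (13, 1), (13, 16), (15, 1), (15, 16)}; affine count = 14; |E(F_17)| = 15.

Discriminant check: Δ ∝ 4a³ + 27b² = 4·6³ + 27·4² = 4·216 + 27·16 ≡ 4 (mod 17). Nonzero ⇒ E is nonsingular.
For each x ∈ F_17, compute rhs = x³ + 6·x + 4 mod 17, then count y ∈ F_17 with y² ≡ rhs.
  x = 0: rhs = 4, matching y values: 2, 15 (2 points).
  x = 1: rhs = 11, matching y values: none (0 points).
  x = 2: rhs = 7, matching y values: none (0 points).
  x = 3: rhs = 15, matching y values: 7, 10 (2 points).
  x = 4: rhs = 7, matching y values: none (0 points).
  x = 5: rhs = 6, matching y values: none (0 points).
  x = 6: rhs = 1, matching y values: 1, 16 (2 points).
  x = 7: rhs = 15, matching y values: 7, 10 (2 points).
  x = 8: rhs = 3, matching y values: none (0 points).
  x = 9: rhs = 5, matching y values: none (0 points).
  x = 10: rhs = 10, matching y values: none (0 points).
  x = 11: rhs = 7, matching y values: none (0 points).
  x = 12: rhs = 2, matching y values: 6, 11 (2 points).
  x = 13: rhs = 1, matching y values: 1, 16 (2 points).
  x = 14: rhs = 10, matching y values: none (0 points).
  x = 15: rhs = 1, matching y values: 1, 16 (2 points).
  x = 16: rhs = 14, matching y values: none (0 points).
Total affine count: 14.
Full point count |E(F_17)| = 14 + 1 = 15.
Hasse bound: |15 − (17+1)| = |-3| = 3 ≤ 2√17 ≈ 8.2462 ✓.


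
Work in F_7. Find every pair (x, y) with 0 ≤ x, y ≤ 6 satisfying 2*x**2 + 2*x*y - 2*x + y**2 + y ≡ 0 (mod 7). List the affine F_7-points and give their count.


Affine F_7-points: {(0, 0), (0, 6), (1, 0), (1, 4), (2, 3), (2, 6), (3, 3), (3, 4)}; count = 8.

For each of the 49 pairs (x, y) ∈ F_7², evaluate f(x, y) mod 7. Record the zeros.
  x = 0: [0↦0, 1↦2, 2↦6, 3↦5, 4↦6, 5↦2, 6↦0]  zeros at y ∈ {0, 6}
  x = 1: [0↦0, 1↦4, 2↦3, 3↦4, 4↦0, 5↦5, 6↦5]  zeros at y ∈ {0, 4}
  x = 2: [0↦4, 1↦3, 2↦4, 3↦0, 4↦5, 5↦5, 6↦0]  zeros at y ∈ {3, 6}
  x = 3: [0↦5, 1↦6, 2↦2, 3↦0, 4↦0, 5↦2, 6↦6]  zeros at y ∈ {3, 4}
  x = 4: [0↦3, 1↦6, 2↦4, 3↦4, 4↦6, 5↦3, 6↦2]  zeros at y ∈ ∅
  x = 5: [0↦5, 1↦3, 2↦3, 3↦5, 4↦2, 5↦1, 6↦2]  zeros at y ∈ ∅
  x = 6: [0↦4, 1↦4, 2↦6, 3↦3, 4↦2, 5↦3, 6↦6]  zeros at y ∈ ∅
Collecting zeros: affine points = {(0, 0), (0, 6), (1, 0), (1, 4), (2, 3), (2, 6), (3, 3), (3, 4)}.
Total count |C(F_7)_aff| = 8.


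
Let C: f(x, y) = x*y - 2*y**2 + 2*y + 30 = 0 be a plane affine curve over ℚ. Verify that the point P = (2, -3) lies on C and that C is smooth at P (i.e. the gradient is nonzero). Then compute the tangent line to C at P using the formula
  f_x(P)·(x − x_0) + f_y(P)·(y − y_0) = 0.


Tangent line at P: -3*x + 16*y + 54 = 0.

Step 1: f(2, -3) = 0, so P lies on C.
Step 2: partial derivatives
  f_x(x, y) = y, f_y(x, y) = x - 4*y + 2.
  f_x(P) = -3, f_y(P) = 16 (gradient nonzero, so P is smooth).
Step 3: tangent line at P: -3·(x − 2) + 16·(y − -3) = 0.
Expanding: -3*x + 16*y + 54 = 0.


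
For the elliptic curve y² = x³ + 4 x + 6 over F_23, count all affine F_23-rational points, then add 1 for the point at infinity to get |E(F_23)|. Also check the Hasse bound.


Affine points = {(0, 11), (0, 12), (5, 6), (5, 17), (6, 4), (6, 19), (7, 3), (7, 20), (9, 9), (9, 14), (11, 1), (11, 22), (13, 1), (13, 22), (14, 0), (16, 7), (16, 16), (19, 8), (19, 15), (20, 6), (20, 17), (21, 6), (21, 17), (22, 1), (22, 22)}; affine count = 25; |E(F_23)| = 26.

Discriminant check: Δ ∝ 4a³ + 27b² = 4·4³ + 27·6² = 4·64 + 27·36 ≡ 9 (mod 23). Nonzero ⇒ E is nonsingular.
For each x ∈ F_23, compute rhs = x³ + 4·x + 6 mod 23, then count y ∈ F_23 with y² ≡ rhs.
  x = 0: rhs = 6, matching y values: 11, 12 (2 points).
  x = 1: rhs = 11, matching y values: none (0 points).
  x = 2: rhs = 22, matching y values: none (0 points).
  x = 3: rhs = 22, matching y values: none (0 points).
  x = 4: rhs = 17, matching y values: none (0 points).
  x = 5: rhs = 13, matching y values: 6, 17 (2 points).
  x = 6: rhs = 16, matching y values: 4, 19 (2 points).
  x = 7: rhs = 9, matching y values: 3, 20 (2 points).
  x = 8: rhs = 21, matching y values: none (0 points).
  x = 9: rhs = 12, matching y values: 9, 14 (2 points).
  x = 10: rhs = 11, matching y values: none (0 points).
  x = 11: rhs = 1, matching y values: 1, 22 (2 points).
  x = 12: rhs = 11, matching y values: none (0 points).
  x = 13: rhs = 1, matching y values: 1, 22 (2 points).
  x = 14: rhs = 0, matching y values: 0 (1 points).
  x = 15: rhs = 14, matching y values: none (0 points).
  x = 16: rhs = 3, matching y values: 7, 16 (2 points).
  x = 17: rhs = 19, matching y values: none (0 points).
  x = 18: rhs = 22, matching y values: none (0 points).
  x = 19: rhs = 18, matching y values: 8, 15 (2 points).
  x = 20: rhs = 13, matching y values: 6, 17 (2 points).
  x = 21: rhs = 13, matching y values: 6, 17 (2 points).
  x = 22: rhs = 1, matching y values: 1, 22 (2 points).
Total affine count: 25.
Full point count |E(F_23)| = 25 + 1 = 26.
Hasse bound: |26 − (23+1)| = |2| = 2 ≤ 2√23 ≈ 9.5917 ✓.


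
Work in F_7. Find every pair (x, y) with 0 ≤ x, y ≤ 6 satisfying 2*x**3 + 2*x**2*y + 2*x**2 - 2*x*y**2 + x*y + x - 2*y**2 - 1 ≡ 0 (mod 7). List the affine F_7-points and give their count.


Affine F_7-points: {(2, 2), (3, 2), (3, 5), (4, 1), (4, 4), (6, 2)}; count = 6.

For each of the 49 pairs (x, y) ∈ F_7², evaluate f(x, y) mod 7. Record the zeros.
  x = 0: [0↦6, 1↦4, 2↦5, 3↦2, 4↦2, 5↦5, 6↦4]  zeros at y ∈ ∅
  x = 1: [0↦4, 1↦3, 2↦1, 3↦5, 4↦1, 5↦3, 6↦4]  zeros at y ∈ ∅
  x = 2: [0↦4, 1↦1, 2↦0, 3↦1, 4↦4, 5↦2, 6↦2]  zeros at y ∈ {2}
  x = 3: [0↦4, 1↦3, 2↦0, 3↦2, 4↦2, 5↦0, 6↦3]  zeros at y ∈ {2, 5}
  x = 4: [0↦2, 1↦0, 2↦6, 3↦6, 4↦0, 5↦2, 6↦5]  zeros at y ∈ {1, 4}
  x = 5: [0↦3, 1↦4, 2↦2, 3↦4, 4↦3, 5↦6, 6↦6]  zeros at y ∈ ∅
  x = 6: [0↦5, 1↦6, 2↦0, 3↦1, 4↦2, 5↦3, 6↦4]  zeros at y ∈ {2}
Collecting zeros: affine points = {(2, 2), (3, 2), (3, 5), (4, 1), (4, 4), (6, 2)}.
Total count |C(F_7)_aff| = 6.


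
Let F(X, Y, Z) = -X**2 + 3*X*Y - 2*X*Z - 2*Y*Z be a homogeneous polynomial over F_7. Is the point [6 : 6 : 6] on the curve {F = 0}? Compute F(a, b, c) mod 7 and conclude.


F(6,6,6) ≡ 5 (mod 7); P is NOT on the curve.

Evaluate F(6, 6, 6) term-by-term (mod 7).
  -X**2 ↦ -1·36·1·1 = -36
  3*X*Y ↦ 3·6·6·1 = 108
  -2*X*Z ↦ -2·6·1·6 = -72
  -2*Y*Z ↦ -2·1·6·6 = -72
Sum: F(6, 6, 6) = (-36) + (108) + (-72) + (-72) = -72.
Reducing mod 7: -72 ≡ 5 (mod 7).
Since F(a, b, c) ≡ 5 ≠ 0 (mod 7), P does NOT lie on the curve.


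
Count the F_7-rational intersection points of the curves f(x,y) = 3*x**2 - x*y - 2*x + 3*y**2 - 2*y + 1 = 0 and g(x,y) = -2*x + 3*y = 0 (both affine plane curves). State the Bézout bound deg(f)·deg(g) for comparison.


Common zeros: ∅; count = 0; Bézout bound = 2.

deg(f) = 2, deg(g) = 1, so Bézout bound = 2.
Scan x ∈ F_7. For each x, list the y ∈ F_7 with f(x, y) ≡ 0 and those with g(x, y) ≡ 0 (mod 7); the common zeros in that column are the intersection.
  x = 0: f ≡ 0 at y ∈ ∅; g ≡ 0 at y ∈ {0}; common: ∅.
  x = 1: f ≡ 0 at y ∈ ∅; g ≡ 0 at y ∈ {3}; common: ∅.
  x = 2: f ≡ 0 at y ∈ ∅; g ≡ 0 at y ∈ {6}; common: ∅.
  x = 3: f ≡ 0 at y ∈ ∅; g ≡ 0 at y ∈ {2}; common: ∅.
  x = 4: f ≡ 0 at y ∈ ∅; g ≡ 0 at y ∈ {5}; common: ∅.
  x = 5: f ≡ 0 at y ∈ ∅; g ≡ 0 at y ∈ {1}; common: ∅.
  x = 6: f ≡ 0 at y ∈ ∅; g ≡ 0 at y ∈ {4}; common: ∅.
Collecting: common zeros = ∅, so the count is 0.
Comparison with the Bézout bound: 0 ≤ 2 = deg(f)·deg(g), as expected for curves with no common component (the affine F_7-count falls short of the bound because intersections may lie at infinity, over extension fields, or carry multiplicity).


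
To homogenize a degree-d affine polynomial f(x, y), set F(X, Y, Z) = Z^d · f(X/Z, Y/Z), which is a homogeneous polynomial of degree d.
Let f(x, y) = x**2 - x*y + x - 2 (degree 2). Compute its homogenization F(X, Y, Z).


F(X, Y, Z) = X**2 - X*Y + X*Z - 2*Z**2

deg(f) = 2.
Substitute x = X/Z, y = Y/Z into f, then multiply by Z^2.
  monomial 1·x^2·y^0 ↦ 1·X^2·Y^0·Z^0.
  monomial -1·x^1·y^1 ↦ -1·X^1·Y^1·Z^0.
  monomial 1·x^1·y^0 ↦ 1·X^1·Y^0·Z^1.
  monomial -2·x^0·y^0 ↦ -2·X^0·Y^0·Z^2.
Collecting: F(X, Y, Z) = X**2 - X*Y + X*Z - 2*Z**2.


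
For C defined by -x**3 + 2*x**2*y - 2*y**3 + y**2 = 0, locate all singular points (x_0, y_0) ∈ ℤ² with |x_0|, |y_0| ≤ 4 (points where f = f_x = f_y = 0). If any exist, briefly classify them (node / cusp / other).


Singular points: {(0, 0)}; classification: cusp.

Compute partial derivatives:
  f_x = -3*x**2 + 4*x*y.
  f_y = 2*x**2 - 6*y**2 + 2*y.
Scan x_0 ∈ {−4, ..., 4}. For each x_0, f_y(x_0, y) is a polynomial in y; find its integer roots y ∈ {−4, ..., 4}, then test f_x and f at those candidates.
  x = -4: f_y(-4, y) = -6*y**2 + 2*y + 32; no integer root y with |y| ≤ 4.
  x = -3: f_y(-3, y) = -6*y**2 + 2*y + 18; no integer root y with |y| ≤ 4.
  x = -2: f_y(-2, y) = -6*y**2 + 2*y + 8; vanishes at y ∈ {-1}. (-2, -1): f_x = -4 ≠ 0.
  x = -1: f_y(-1, y) = -6*y**2 + 2*y + 2; no integer root y with |y| ≤ 4.
  x = 0: f_y(0, y) = -6*y**2 + 2*y; vanishes at y ∈ {0}. (0, 0): f_x = 0, f = 0 — SINGULAR.
  x = 1: f_y(1, y) = -6*y**2 + 2*y + 2; no integer root y with |y| ≤ 4.
  x = 2: f_y(2, y) = -6*y**2 + 2*y + 8; vanishes at y ∈ {-1}. (2, -1): f_x = -20 ≠ 0.
  x = 3: f_y(3, y) = -6*y**2 + 2*y + 18; no integer root y with |y| ≤ 4.
  x = 4: f_y(4, y) = -6*y**2 + 2*y + 32; no integer root y with |y| ≤ 4.
Only singular point on the grid: (0, 0).
Classify: substitute x = 0 + u, y = 0 + v and expand: f = -u**3 + 2*u**2*v - 2*v**3 + v**2.
No constant or linear terms (consistent with a singular point). Quadratic part: v**2. Cubic part: -u**3 + 2*u**2*v - 2*v**3.
The quadratic part v**2 is a perfect square, so there is a single (double) tangent line v = 0, i.e. y = 0. Restricting the cubic part to that line (v = 0) leaves -u**3 ≠ 0, so f is not divisible by v and the branch is v² ≈ u**3 to lowest order — this is a cusp.
Classification: cusp.


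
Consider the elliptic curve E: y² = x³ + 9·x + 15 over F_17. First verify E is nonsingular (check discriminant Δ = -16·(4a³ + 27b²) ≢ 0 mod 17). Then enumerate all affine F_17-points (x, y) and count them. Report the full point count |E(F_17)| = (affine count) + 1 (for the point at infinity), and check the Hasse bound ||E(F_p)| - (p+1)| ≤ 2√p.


Affine points = {(0, 7), (0, 10), (1, 5), (1, 12), (3, 1), (3, 16), (4, 8), (4, 9), (5, 7), (5, 10), (6, 8), (6, 9), (7, 8), (7, 9), (8, 2), (8, 15), (9, 3), (9, 14), (10, 0), (11, 0), (12, 7), (12, 10), (13, 0)}; affine count = 23; |E(F_17)| = 24.

Discriminant check: Δ ∝ 4a³ + 27b² = 4·9³ + 27·15² = 4·729 + 27·225 ≡ 15 (mod 17). Nonzero ⇒ E is nonsingular.
For each x ∈ F_17, compute rhs = x³ + 9·x + 15 mod 17, then count y ∈ F_17 with y² ≡ rhs.
  x = 0: rhs = 15, matching y values: 7, 10 (2 points).
  x = 1: rhs = 8, matching y values: 5, 12 (2 points).
  x = 2: rhs = 7, matching y values: none (0 points).
  x = 3: rhs = 1, matching y values: 1, 16 (2 points).
  x = 4: rhs = 13, matching y values: 8, 9 (2 points).
  x = 5: rhs = 15, matching y values: 7, 10 (2 points).
  x = 6: rhs = 13, matching y values: 8, 9 (2 points).
  x = 7: rhs = 13, matching y values: 8, 9 (2 points).
  x = 8: rhs = 4, matching y values: 2, 15 (2 points).
  x = 9: rhs = 9, matching y values: 3, 14 (2 points).
  x = 10: rhs = 0, matching y values: 0 (1 points).
  x = 11: rhs = 0, matching y values: 0 (1 points).
  x = 12: rhs = 15, matching y values: 7, 10 (2 points).
  x = 13: rhs = 0, matching y values: 0 (1 points).
  x = 14: rhs = 12, matching y values: none (0 points).
  x = 15: rhs = 6, matching y values: none (0 points).
  x = 16: rhs = 5, matching y values: none (0 points).
Total affine count: 23.
Full point count |E(F_17)| = 23 + 1 = 24.
Hasse bound: |24 − (17+1)| = |6| = 6 ≤ 2√17 ≈ 8.2462 ✓.


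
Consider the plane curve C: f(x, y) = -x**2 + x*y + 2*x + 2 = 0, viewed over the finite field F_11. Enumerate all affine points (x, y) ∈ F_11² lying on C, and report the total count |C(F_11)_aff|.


Affine F_11-points: {(1, 8), (2, 10), (3, 4), (4, 7), (5, 7), (6, 0), (7, 0), (8, 3), (9, 8), (10, 10)}; count = 10.

For each of the 121 pairs (x, y) ∈ F_11², evaluate f(x, y) mod 11. Record the zeros.
  x = 0: [0↦2, 1↦2, 2↦2, 3↦2, 4↦2, 5↦2, 6↦2, 7↦2, 8↦2, 9↦2, 10↦2]  zeros at y ∈ ∅
  x = 1: [0↦3, 1↦4, 2↦5, 3↦6, 4↦7, 5↦8, 6↦9, 7↦10, 8↦0, 9↦1, 10↦2]  zeros at y ∈ {8}
  x = 2: [0↦2, 1↦4, 2↦6, 3↦8, 4↦10, 5↦1, 6↦3, 7↦5, 8↦7, 9↦9, 10↦0]  zeros at y ∈ {10}
  x = 3: [0↦10, 1↦2, 2↦5, 3↦8, 4↦0, 5↦3, 6↦6, 7↦9, 8↦1, 9↦4, 10↦7]  zeros at y ∈ {4}
  x = 4: [0↦5, 1↦9, 2↦2, 3↦6, 4↦10, 5↦3, 6↦7, 7↦0, 8↦4, 9↦8, 10↦1]  zeros at y ∈ {7}
  x = 5: [0↦9, 1↦3, 2↦8, 3↦2, 4↦7, 5↦1, 6↦6, 7↦0, 8↦5, 9↦10, 10↦4]  zeros at y ∈ {7}
  x = 6: [0↦0, 1↦6, 2↦1, 3↦7, 4↦2, 5↦8, 6↦3, 7↦9, 8↦4, 9↦10, 10↦5]  zeros at y ∈ {0}
  x = 7: [0↦0, 1↦7, 2↦3, 3↦10, 4↦6, 5↦2, 6↦9, 7↦5, 8↦1, 9↦8, 10↦4]  zeros at y ∈ {0}
  x = 8: [0↦9, 1↦6, 2↦3, 3↦0, 4↦8, 5↦5, 6↦2, 7↦10, 8↦7, 9↦4, 10↦1]  zeros at y ∈ {3}
  x = 9: [0↦5, 1↦3, 2↦1, 3↦10, 4↦8, 5↦6, 6↦4, 7↦2, 8↦0, 9↦9, 10↦7]  zeros at y ∈ {8}
  x = 10: [0↦10, 1↦9, 2↦8, 3↦7, 4↦6, 5↦5, 6↦4, 7↦3, 8↦2, 9↦1, 10↦0]  zeros at y ∈ {10}
Collecting zeros: affine points = {(1, 8), (2, 10), (3, 4), (4, 7), (5, 7), (6, 0), (7, 0), (8, 3), (9, 8), (10, 10)}.
Total count |C(F_11)_aff| = 10.


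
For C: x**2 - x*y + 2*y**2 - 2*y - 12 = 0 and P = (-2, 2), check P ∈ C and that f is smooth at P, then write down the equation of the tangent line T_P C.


Tangent line at P: -6*x + 8*y - 28 = 0.

Step 1: f(-2, 2) = 0, so P lies on C.
Step 2: partial derivatives
  f_x(x, y) = 2*x - y, f_y(x, y) = -x + 4*y - 2.
  f_x(P) = -6, f_y(P) = 8 (gradient nonzero, so P is smooth).
Step 3: tangent line at P: -6·(x − -2) + 8·(y − 2) = 0.
Expanding: -6*x + 8*y - 28 = 0.


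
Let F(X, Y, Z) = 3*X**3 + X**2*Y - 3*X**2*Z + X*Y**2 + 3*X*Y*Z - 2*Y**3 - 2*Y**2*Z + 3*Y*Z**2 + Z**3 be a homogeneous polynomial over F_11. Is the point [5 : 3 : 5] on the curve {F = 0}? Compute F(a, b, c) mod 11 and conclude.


F(5,3,5) ≡ 1 (mod 11); P is NOT on the curve.

Evaluate F(5, 3, 5) term-by-term (mod 11).
  3*X**3 ↦ 3·125·1·1 = 375
  X**2*Y ↦ 1·25·3·1 = 75
  -3*X**2*Z ↦ -3·25·1·5 = -375
  X*Y**2 ↦ 1·5·9·1 = 45
  3*X*Y*Z ↦ 3·5·3·5 = 225
  -2*Y**3 ↦ -2·1·27·1 = -54
  -2*Y**2*Z ↦ -2·1·9·5 = -90
  3*Y*Z**2 ↦ 3·1·3·25 = 225
  Z**3 ↦ 1·1·1·125 = 125
Sum: F(5, 3, 5) = (375) + (75) + (-375) + (45) + (225) + (-54) + (-90) + (225) + (125) = 551.
Reducing mod 11: 551 ≡ 1 (mod 11).
Since F(a, b, c) ≡ 1 ≠ 0 (mod 11), P does NOT lie on the curve.


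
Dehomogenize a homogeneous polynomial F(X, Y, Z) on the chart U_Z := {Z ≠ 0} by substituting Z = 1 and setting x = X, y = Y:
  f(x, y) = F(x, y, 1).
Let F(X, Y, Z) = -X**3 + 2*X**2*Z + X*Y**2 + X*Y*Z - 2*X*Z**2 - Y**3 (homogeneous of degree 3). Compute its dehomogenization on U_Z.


f(x, y) = -x**3 + 2*x**2 + x*y**2 + x*y - 2*x - y**3

On U_Z we set Z = 1. Each monomial c·X^i·Y^j·Z^k in F becomes c·x^i·y^j·1^k = c·x^i·y^j.
Substituting Z = 1: F(X, Y, 1) = -x**3 + 2*x**2 + x*y**2 + x*y - 2*x - y**3.
Note: deg(f) ≤ deg(F) = 3; strict inequality happens when F is divisible by Z (lost terms).


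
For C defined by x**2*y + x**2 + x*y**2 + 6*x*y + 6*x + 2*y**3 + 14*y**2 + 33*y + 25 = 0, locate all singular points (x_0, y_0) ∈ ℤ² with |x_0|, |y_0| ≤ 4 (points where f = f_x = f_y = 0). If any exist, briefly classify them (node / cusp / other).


Singular points: {(-1, -2)}; classification: node.

Compute partial derivatives:
  f_x = 2*x*y + 2*x + y**2 + 6*y + 6.
  f_y = x**2 + 2*x*y + 6*x + 6*y**2 + 28*y + 33.
Scan x_0 ∈ {−4, ..., 4}. For each x_0, f_y(x_0, y) is a polynomial in y; find its integer roots y ∈ {−4, ..., 4}, then test f_x and f at those candidates.
  x = -4: f_y(-4, y) = 6*y**2 + 20*y + 25; no integer root y with |y| ≤ 4.
  x = -3: f_y(-3, y) = 6*y**2 + 22*y + 24; no integer root y with |y| ≤ 4.
  x = -2: f_y(-2, y) = 6*y**2 + 24*y + 25; no integer root y with |y| ≤ 4.
  x = -1: f_y(-1, y) = 6*y**2 + 26*y + 28; vanishes at y ∈ {-2}. (-1, -2): f_x = 0, f = 0 — SINGULAR.
  x = 0: f_y(0, y) = 6*y**2 + 28*y + 33; no integer root y with |y| ≤ 4.
  x = 1: f_y(1, y) = 6*y**2 + 30*y + 40; no integer root y with |y| ≤ 4.
  x = 2: f_y(2, y) = 6*y**2 + 32*y + 49; no integer root y with |y| ≤ 4.
  x = 3: f_y(3, y) = 6*y**2 + 34*y + 60; no integer root y with |y| ≤ 4.
  x = 4: f_y(4, y) = 6*y**2 + 36*y + 73; no integer root y with |y| ≤ 4.
Only singular point on the grid: (-1, -2).
Classify: substitute x = -1 + u, y = -2 + v and expand: f = u**2*v - u**2 + u*v**2 + 2*v**3 + v**2.
No constant or linear terms (consistent with a singular point). Quadratic part: -u**2 + v**2. Cubic part: u**2*v + u*v**2 + 2*v**3.
The quadratic part v**2 - u**2 = (v − u)(v + u) splits into two distinct linear factors, so there are two distinct tangent lines y − -2 = ±(x − -1) — this is a node (ordinary double point).
Classification: node.


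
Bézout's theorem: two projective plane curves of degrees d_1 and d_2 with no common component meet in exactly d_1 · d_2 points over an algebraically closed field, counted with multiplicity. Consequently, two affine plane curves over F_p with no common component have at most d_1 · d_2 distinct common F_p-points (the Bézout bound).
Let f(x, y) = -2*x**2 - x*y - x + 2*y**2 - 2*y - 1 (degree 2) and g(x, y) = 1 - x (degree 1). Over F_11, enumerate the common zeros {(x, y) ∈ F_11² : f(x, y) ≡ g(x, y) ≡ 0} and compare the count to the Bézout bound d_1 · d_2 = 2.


Common zeros: ∅; count = 0; Bézout bound = 2.

deg(f) = 2, deg(g) = 1, so Bézout bound = 2.
Scan x ∈ F_11. For each x, list the y ∈ F_11 with f(x, y) ≡ 0 and those with g(x, y) ≡ 0 (mod 11); the common zeros in that column are the intersection.
  x = 0: f ≡ 0 at y ∈ {3, 9}; g ≡ 0 at y ∈ ∅; common: ∅.
  x = 1: f ≡ 0 at y ∈ ∅; g ≡ 0 at y ∈ {0, 1, 2, 3, 4, 5, 6, 7, 8, 9, 10}; common: ∅.
  x = 2: f ≡ 0 at y ∈ {0, 2}; g ≡ 0 at y ∈ ∅; common: ∅.
  x = 3: f ≡ 0 at y ∈ {0, 8}; g ≡ 0 at y ∈ ∅; common: ∅.
  x = 4: f ≡ 0 at y ∈ ∅; g ≡ 0 at y ∈ ∅; common: ∅.
  x = 5: f ≡ 0 at y ∈ ∅; g ≡ 0 at y ∈ ∅; common: ∅.
  x = 6: f ≡ 0 at y ∈ {6, 9}; g ≡ 0 at y ∈ ∅; common: ∅.
  x = 7: f ≡ 0 at y ∈ {4, 6}; g ≡ 0 at y ∈ ∅; common: ∅.
  x = 8: f ≡ 0 at y ∈ ∅; g ≡ 0 at y ∈ ∅; common: ∅.
  x = 9: f ≡ 0 at y ∈ {3, 8}; g ≡ 0 at y ∈ ∅; common: ∅.
  x = 10: f ≡ 0 at y ∈ ∅; g ≡ 0 at y ∈ ∅; common: ∅.
Collecting: common zeros = ∅, so the count is 0.
Comparison with the Bézout bound: 0 ≤ 2 = deg(f)·deg(g), as expected for curves with no common component (the affine F_11-count falls short of the bound because intersections may lie at infinity, over extension fields, or carry multiplicity).


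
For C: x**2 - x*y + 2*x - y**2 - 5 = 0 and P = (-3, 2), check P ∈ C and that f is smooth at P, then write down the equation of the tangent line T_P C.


Tangent line at P: -6*x - y - 16 = 0.

Step 1: f(-3, 2) = 0, so P lies on C.
Step 2: partial derivatives
  f_x(x, y) = 2*x - y + 2, f_y(x, y) = -x - 2*y.
  f_x(P) = -6, f_y(P) = -1 (gradient nonzero, so P is smooth).
Step 3: tangent line at P: -6·(x − -3) + -1·(y − 2) = 0.
Expanding: -6*x - y - 16 = 0.


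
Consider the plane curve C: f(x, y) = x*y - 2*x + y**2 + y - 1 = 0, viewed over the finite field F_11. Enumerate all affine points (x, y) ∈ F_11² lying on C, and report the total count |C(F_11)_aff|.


Affine F_11-points: {(0, 3), (0, 7), (1, 1), (1, 8), (3, 9), (5, 0), (5, 5), (7, 4), (7, 10), (9, 6)}; count = 10.

For each of the 121 pairs (x, y) ∈ F_11², evaluate f(x, y) mod 11. Record the zeros.
  x = 0: [0↦10, 1↦1, 2↦5, 3↦0, 4↦8, 5↦7, 6↦8, 7↦0, 8↦5, 9↦1, 10↦10]  zeros at y ∈ {3, 7}
  x = 1: [0↦8, 1↦0, 2↦5, 3↦1, 4↦10, 5↦10, 6↦1, 7↦5, 8↦0, 9↦8, 10↦7]  zeros at y ∈ {1, 8}
  x = 2: [0↦6, 1↦10, 2↦5, 3↦2, 4↦1, 5↦2, 6↦5, 7↦10, 8↦6, 9↦4, 10↦4]  zeros at y ∈ ∅
  x = 3: [0↦4, 1↦9, 2↦5, 3↦3, 4↦3, 5↦5, 6↦9, 7↦4, 8↦1, 9↦0, 10↦1]  zeros at y ∈ {9}
  x = 4: [0↦2, 1↦8, 2↦5, 3↦4, 4↦5, 5↦8, 6↦2, 7↦9, 8↦7, 9↦7, 10↦9]  zeros at y ∈ ∅
  x = 5: [0↦0, 1↦7, 2↦5, 3↦5, 4↦7, 5↦0, 6↦6, 7↦3, 8↦2, 9↦3, 10↦6]  zeros at y ∈ {0, 5}
  x = 6: [0↦9, 1↦6, 2↦5, 3↦6, 4↦9, 5↦3, 6↦10, 7↦8, 8↦8, 9↦10, 10↦3]  zeros at y ∈ ∅
  x = 7: [0↦7, 1↦5, 2↦5, 3↦7, 4↦0, 5↦6, 6↦3, 7↦2, 8↦3, 9↦6, 10↦0]  zeros at y ∈ {4, 10}
  x = 8: [0↦5, 1↦4, 2↦5, 3↦8, 4↦2, 5↦9, 6↦7, 7↦7, 8↦9, 9↦2, 10↦8]  zeros at y ∈ ∅
  x = 9: [0↦3, 1↦3, 2↦5, 3↦9, 4↦4, 5↦1, 6↦0, 7↦1, 8↦4, 9↦9, 10↦5]  zeros at y ∈ {6}
  x = 10: [0↦1, 1↦2, 2↦5, 3↦10, 4↦6, 5↦4, 6↦4, 7↦6, 8↦10, 9↦5, 10↦2]  zeros at y ∈ ∅
Collecting zeros: affine points = {(0, 3), (0, 7), (1, 1), (1, 8), (3, 9), (5, 0), (5, 5), (7, 4), (7, 10), (9, 6)}.
Total count |C(F_11)_aff| = 10.


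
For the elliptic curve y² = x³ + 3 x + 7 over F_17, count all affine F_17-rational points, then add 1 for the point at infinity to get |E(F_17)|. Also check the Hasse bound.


Affine points = {(2, 2), (2, 15), (3, 3), (3, 14), (4, 7), (4, 10), (8, 4), (8, 13), (9, 7), (9, 10), (10, 0), (13, 4), (13, 13)}; affine count = 13; |E(F_17)| = 14.

Discriminant check: Δ ∝ 4a³ + 27b² = 4·3³ + 27·7² = 4·27 + 27·49 ≡ 3 (mod 17). Nonzero ⇒ E is nonsingular.
For each x ∈ F_17, compute rhs = x³ + 3·x + 7 mod 17, then count y ∈ F_17 with y² ≡ rhs.
  x = 0: rhs = 7, matching y values: none (0 points).
  x = 1: rhs = 11, matching y values: none (0 points).
  x = 2: rhs = 4, matching y values: 2, 15 (2 points).
  x = 3: rhs = 9, matching y values: 3, 14 (2 points).
  x = 4: rhs = 15, matching y values: 7, 10 (2 points).
  x = 5: rhs = 11, matching y values: none (0 points).
  x = 6: rhs = 3, matching y values: none (0 points).
  x = 7: rhs = 14, matching y values: none (0 points).
  x = 8: rhs = 16, matching y values: 4, 13 (2 points).
  x = 9: rhs = 15, matching y values: 7, 10 (2 points).
  x = 10: rhs = 0, matching y values: 0 (1 points).
  x = 11: rhs = 11, matching y values: none (0 points).
  x = 12: rhs = 3, matching y values: none (0 points).
  x = 13: rhs = 16, matching y values: 4, 13 (2 points).
  x = 14: rhs = 5, matching y values: none (0 points).
  x = 15: rhs = 10, matching y values: none (0 points).
  x = 16: rhs = 3, matching y values: none (0 points).
Total affine count: 13.
Full point count |E(F_17)| = 13 + 1 = 14.
Hasse bound: |14 − (17+1)| = |-4| = 4 ≤ 2√17 ≈ 8.2462 ✓.


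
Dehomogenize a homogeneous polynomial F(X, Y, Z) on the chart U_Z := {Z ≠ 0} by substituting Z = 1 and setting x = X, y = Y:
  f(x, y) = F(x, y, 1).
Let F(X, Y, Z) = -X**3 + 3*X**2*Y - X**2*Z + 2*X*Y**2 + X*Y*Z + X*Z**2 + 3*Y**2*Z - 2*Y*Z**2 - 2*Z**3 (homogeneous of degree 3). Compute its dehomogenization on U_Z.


f(x, y) = -x**3 + 3*x**2*y - x**2 + 2*x*y**2 + x*y + x + 3*y**2 - 2*y - 2

On U_Z we set Z = 1. Each monomial c·X^i·Y^j·Z^k in F becomes c·x^i·y^j·1^k = c·x^i·y^j.
Substituting Z = 1: F(X, Y, 1) = -x**3 + 3*x**2*y - x**2 + 2*x*y**2 + x*y + x + 3*y**2 - 2*y - 2.
Note: deg(f) ≤ deg(F) = 3; strict inequality happens when F is divisible by Z (lost terms).
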